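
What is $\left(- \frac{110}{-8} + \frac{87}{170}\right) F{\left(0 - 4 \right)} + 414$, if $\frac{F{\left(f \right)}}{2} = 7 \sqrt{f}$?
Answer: $414 + \frac{33943 i}{85} \approx 414.0 + 399.33 i$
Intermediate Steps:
$F{\left(f \right)} = 14 \sqrt{f}$ ($F{\left(f \right)} = 2 \cdot 7 \sqrt{f} = 14 \sqrt{f}$)
$\left(- \frac{110}{-8} + \frac{87}{170}\right) F{\left(0 - 4 \right)} + 414 = \left(- \frac{110}{-8} + \frac{87}{170}\right) 14 \sqrt{0 - 4} + 414 = \left(\left(-110\right) \left(- \frac{1}{8}\right) + 87 \cdot \frac{1}{170}\right) 14 \sqrt{0 - 4} + 414 = \left(\frac{55}{4} + \frac{87}{170}\right) 14 \sqrt{-4} + 414 = \frac{4849 \cdot 14 \cdot 2 i}{340} + 414 = \frac{4849 \cdot 28 i}{340} + 414 = \frac{33943 i}{85} + 414 = 414 + \frac{33943 i}{85}$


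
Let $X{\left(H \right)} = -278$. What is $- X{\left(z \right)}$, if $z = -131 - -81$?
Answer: $278$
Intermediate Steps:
$z = -50$ ($z = -131 + 81 = -50$)
$- X{\left(z \right)} = \left(-1\right) \left(-278\right) = 278$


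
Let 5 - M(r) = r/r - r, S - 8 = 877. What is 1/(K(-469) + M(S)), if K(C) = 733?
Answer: 1/1622 ≈ 0.00061652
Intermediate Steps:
S = 885 (S = 8 + 877 = 885)
M(r) = 4 + r (M(r) = 5 - (r/r - r) = 5 - (1 - r) = 5 + (-1 + r) = 4 + r)
1/(K(-469) + M(S)) = 1/(733 + (4 + 885)) = 1/(733 + 889) = 1/1622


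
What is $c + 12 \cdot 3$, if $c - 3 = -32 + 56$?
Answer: $63$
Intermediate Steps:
$c = 27$ ($c = 3 + \left(-32 + 56\right) = 3 + 24 = 27$)
$c + 12 \cdot 3 = 27 + 12 \cdot 3 = 27 + 36 = 63$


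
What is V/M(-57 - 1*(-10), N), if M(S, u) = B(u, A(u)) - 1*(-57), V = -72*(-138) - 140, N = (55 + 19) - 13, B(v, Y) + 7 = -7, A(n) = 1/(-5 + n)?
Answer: 9796/43 ≈ 227.81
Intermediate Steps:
B(v, Y) = -14 (B(v, Y) = -7 - 7 = -14)
N = 61 (N = 74 - 13 = 61)
V = 9796 (V = 9936 - 140 = 9796)
M(S, u) = 43 (M(S, u) = -14 - 1*(-57) = -14 + 57 = 43)
V/M(-57 - 1*(-10), N) = 9796/43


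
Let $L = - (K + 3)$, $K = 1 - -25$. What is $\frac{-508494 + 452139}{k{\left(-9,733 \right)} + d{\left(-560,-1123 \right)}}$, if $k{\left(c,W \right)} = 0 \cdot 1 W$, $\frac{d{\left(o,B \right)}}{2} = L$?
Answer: $\frac{56355}{58} \approx 971.64$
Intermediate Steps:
$K = 26$ ($K = 1 + 25 = 26$)
$L = -29$ ($L = - (26 + 3) = \left(-1\right) 29 = -29$)
$d{\left(o,B \right)} = -58$ ($d{\left(o,B \right)} = 2 \left(-29\right) = -58$)
$k{\left(c,W \right)} = 0$ ($k{\left(c,W \right)} = 0 W = 0$)
$\frac{-508494 + 452139}{k{\left(-9,733 \right)} + d{\left(-560,-1123 \right)}} = \frac{-508494 + 452139}{0 - 58} = - \frac{56355}{-58} = \left(-56355\right) \left(- \frac{1}{58}\right) = \frac{56355}{58}$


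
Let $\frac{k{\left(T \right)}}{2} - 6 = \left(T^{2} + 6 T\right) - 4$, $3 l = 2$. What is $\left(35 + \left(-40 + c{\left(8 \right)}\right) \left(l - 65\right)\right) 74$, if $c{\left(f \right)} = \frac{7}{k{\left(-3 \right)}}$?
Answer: $195397$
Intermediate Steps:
$l = \frac{2}{3}$ ($l = \frac{1}{3} \cdot 2 = \frac{2}{3} \approx 0.66667$)
$k{\left(T \right)} = 4 + 2 T^{2} + 12 T$ ($k{\left(T \right)} = 12 + 2 \left(\left(T^{2} + 6 T\right) - 4\right) = 12 + 2 \left(-4 + T^{2} + 6 T\right) = 12 + \left(-8 + 2 T^{2} + 12 T\right) = 4 + 2 T^{2} + 12 T$)
$c{\left(f \right)} = - \frac{1}{2}$ ($c{\left(f \right)} = \frac{7}{4 + 2 \left(-3\right)^{2} + 12 \left(-3\right)} = \frac{7}{4 + 2 \cdot 9 - 36} = \frac{7}{4 + 18 - 36} = \frac{7}{-14} = 7 \left(- \frac{1}{14}\right) = - \frac{1}{2}$)
$\left(35 + \left(-40 + c{\left(8 \right)}\right) \left(l - 65\right)\right) 74 = \left(35 + \left(-40 - \frac{1}{2}\right) \left(\frac{2}{3} - 65\right)\right) 74 = \left(35 - - \frac{5211}{2}\right) 74 = \left(35 + \frac{5211}{2}\right) 74 = \frac{5281}{2} \cdot 74 = 195397$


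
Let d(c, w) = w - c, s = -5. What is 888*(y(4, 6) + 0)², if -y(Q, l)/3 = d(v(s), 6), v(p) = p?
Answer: 967032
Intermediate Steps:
y(Q, l) = -33 (y(Q, l) = -3*(6 - 1*(-5)) = -3*(6 + 5) = -3*11 = -33)
888*(y(4, 6) + 0)² = 888*(-33 + 0)² = 888*(-33)² = 888*1089 = 967032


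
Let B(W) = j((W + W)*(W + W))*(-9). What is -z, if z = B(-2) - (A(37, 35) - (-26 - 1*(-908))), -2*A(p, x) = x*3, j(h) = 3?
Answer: -1815/2 ≈ -907.50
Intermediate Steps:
A(p, x) = -3*x/2 (A(p, x) = -x*3/2 = -3*x/2)
B(W) = -27 (B(W) = 3*(-9) = -27)
z = 1815/2 (z = -27 - (-3/2*35 - (-26 - 1*(-908))) = -27 - (-105/2 - (-26 + 908)) = -27 - (-105/2 - 1*882) = -27 - (-105/2 - 882) = -27 - 1*(-1869/2) = -27 + 1869/2 = 1815/2 ≈ 907.50)
-z = -1*1815/2 = -1815/2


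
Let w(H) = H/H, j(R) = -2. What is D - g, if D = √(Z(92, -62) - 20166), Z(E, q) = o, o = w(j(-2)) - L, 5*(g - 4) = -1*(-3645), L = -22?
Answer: -733 + I*√20143 ≈ -733.0 + 141.93*I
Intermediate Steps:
g = 733 (g = 4 + (-1*(-3645))/5 = 4 + (⅕)*3645 = 4 + 729 = 733)
w(H) = 1
o = 23 (o = 1 - 1*(-22) = 1 + 22 = 23)
Z(E, q) = 23
D = I*√20143 (D = √(23 - 20166) = √(-20143) = I*√20143 ≈ 141.93*I)
D - g = I*√20143 - 1*733 = I*√20143 - 733 = -733 + I*√20143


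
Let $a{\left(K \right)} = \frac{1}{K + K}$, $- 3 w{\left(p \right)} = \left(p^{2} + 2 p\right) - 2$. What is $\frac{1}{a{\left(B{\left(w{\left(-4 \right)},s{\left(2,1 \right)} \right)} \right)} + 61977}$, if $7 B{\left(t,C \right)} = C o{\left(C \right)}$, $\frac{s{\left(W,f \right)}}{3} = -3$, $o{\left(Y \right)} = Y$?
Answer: $\frac{162}{10040281} \approx 1.6135 \cdot 10^{-5}$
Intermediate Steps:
$w{\left(p \right)} = \frac{2}{3} - \frac{2 p}{3} - \frac{p^{2}}{3}$ ($w{\left(p \right)} = - \frac{\left(p^{2} + 2 p\right) - 2}{3} = - \frac{-2 + p^{2} + 2 p}{3} = \frac{2}{3} - \frac{2 p}{3} - \frac{p^{2}}{3}$)
$s{\left(W,f \right)} = -9$ ($s{\left(W,f \right)} = 3 \left(-3\right) = -9$)
$B{\left(t,C \right)} = \frac{C^{2}}{7}$ ($B{\left(t,C \right)} = \frac{C C}{7} = \frac{C^{2}}{7}$)
$a{\left(K \right)} = \frac{1}{2 K}$
$\frac{1}{a{\left(B{\left(w{\left(-4 \right)},s{\left(2,1 \right)} \right)} \right)} + 61977} = \frac{1}{\frac{1}{2 \frac{\left(-9\right)^{2}}{7}} + 61977} = \frac{1}{\frac{1}{2 \cdot \frac{1}{7} \cdot 81} + 61977} = \frac{1}{\frac{1}{2 \cdot \frac{81}{7}} + 61977} = \frac{1}{\frac{1}{2} \cdot \frac{7}{81} + 61977} = \frac{1}{\frac{7}{162} + 61977} = \frac{1}{\frac{10040281}{162}} = \frac{162}{10040281}$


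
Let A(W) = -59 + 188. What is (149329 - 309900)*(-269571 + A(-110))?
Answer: 43264571382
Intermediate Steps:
A(W) = 129
(149329 - 309900)*(-269571 + A(-110)) = (149329 - 309900)*(-269571 + 129) = -160571*(-269442) = 43264571382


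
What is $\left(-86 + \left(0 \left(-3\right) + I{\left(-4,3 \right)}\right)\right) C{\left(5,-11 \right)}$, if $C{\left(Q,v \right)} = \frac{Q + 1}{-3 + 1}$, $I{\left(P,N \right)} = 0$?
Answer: $258$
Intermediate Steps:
$C{\left(Q,v \right)} = - \frac{1}{2} - \frac{Q}{2}$ ($C{\left(Q,v \right)} = \frac{1 + Q}{-2} = \left(1 + Q\right) \left(- \frac{1}{2}\right) = - \frac{1}{2} - \frac{Q}{2}$)
$\left(-86 + \left(0 \left(-3\right) + I{\left(-4,3 \right)}\right)\right) C{\left(5,-11 \right)} = \left(-86 + \left(0 \left(-3\right) + 0\right)\right) \left(- \frac{1}{2} - \frac{5}{2}\right) = \left(-86 + \left(0 + 0\right)\right) \left(- \frac{1}{2} - \frac{5}{2}\right) = \left(-86 + 0\right) \left(-3\right) = \left(-86\right) \left(-3\right) = 258$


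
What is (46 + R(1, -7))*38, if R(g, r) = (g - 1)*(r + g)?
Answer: 1748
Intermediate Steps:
R(g, r) = (-1 + g)*(g + r)
(46 + R(1, -7))*38 = (46 + (1² - 1*1 - 1*(-7) + 1*(-7)))*38 = (46 + (1 - 1 + 7 - 7))*38 = (46 + 0)*38 = 46*38 = 1748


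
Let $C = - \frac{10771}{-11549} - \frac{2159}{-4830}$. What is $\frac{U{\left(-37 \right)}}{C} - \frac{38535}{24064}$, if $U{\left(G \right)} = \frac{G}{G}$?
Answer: $- \frac{1623254939355}{1851922630144} \approx -0.87652$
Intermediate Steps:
$C = \frac{76958221}{55781670}$ ($C = \left(-10771\right) \left(- \frac{1}{11549}\right) - - \frac{2159}{4830} = \frac{10771}{11549} + \frac{2159}{4830} = \frac{76958221}{55781670} \approx 1.3796$)
$U{\left(G \right)} = 1$
$\frac{U{\left(-37 \right)}}{C} - \frac{38535}{24064} = 1 \frac{1}{\frac{76958221}{55781670}} - \frac{38535}{24064} = 1 \cdot \frac{55781670}{76958221} - \frac{38535}{24064} = \frac{55781670}{76958221} - \frac{38535}{24064} = - \frac{1623254939355}{1851922630144}$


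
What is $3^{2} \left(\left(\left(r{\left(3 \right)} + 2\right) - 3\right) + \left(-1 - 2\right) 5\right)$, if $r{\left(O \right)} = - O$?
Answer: $-171$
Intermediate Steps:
$3^{2} \left(\left(\left(r{\left(3 \right)} + 2\right) - 3\right) + \left(-1 - 2\right) 5\right) = 3^{2} \left(\left(\left(\left(-1\right) 3 + 2\right) - 3\right) + \left(-1 - 2\right) 5\right) = 9 \left(\left(\left(-3 + 2\right) - 3\right) + \left(-1 - 2\right) 5\right) = 9 \left(\left(-1 - 3\right) - 15\right) = 9 \left(-4 - 15\right) = 9 \left(-19\right) = -171$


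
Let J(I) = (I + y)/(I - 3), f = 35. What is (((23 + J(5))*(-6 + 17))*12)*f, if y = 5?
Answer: 129360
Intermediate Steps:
J(I) = (5 + I)/(-3 + I) (J(I) = (I + 5)/(I - 3) = (5 + I)/(-3 + I))
(((23 + J(5))*(-6 + 17))*12)*f = (((23 + (5 + 5)/(-3 + 5))*(-6 + 17))*12)*35 = (((23 + 10/2)*11)*12)*35 = (((23 + (½)*10)*11)*12)*35 = (((23 + 5)*11)*12)*35 = ((28*11)*12)*35 = (308*12)*35 = 3696*35 = 129360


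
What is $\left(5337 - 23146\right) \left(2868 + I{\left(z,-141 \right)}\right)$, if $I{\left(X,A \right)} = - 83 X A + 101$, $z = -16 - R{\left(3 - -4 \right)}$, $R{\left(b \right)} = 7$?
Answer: $4740755800$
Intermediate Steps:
$z = -23$ ($z = -16 - 7 = -23$)
$I{\left(X,A \right)} = 101 - 83 A X$ ($I{\left(X,A \right)} = - 83 A X + 101 = 101 - 83 A X$)
$\left(5337 - 23146\right) \left(2868 + I{\left(z,-141 \right)}\right) = \left(5337 - 23146\right) \left(2868 + \left(101 - \left(-11703\right) \left(-23\right)\right)\right) = - 17809 \left(2868 + \left(101 - 269169\right)\right) = - 17809 \left(2868 - 269068\right) = \left(-17809\right) \left(-266200\right) = 4740755800$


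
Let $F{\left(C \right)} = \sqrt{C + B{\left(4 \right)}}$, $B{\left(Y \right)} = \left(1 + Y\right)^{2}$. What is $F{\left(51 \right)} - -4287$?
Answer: $4287 + 2 \sqrt{19} \approx 4295.7$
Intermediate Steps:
$F{\left(C \right)} = \sqrt{25 + C}$ ($F{\left(C \right)} = \sqrt{C + \left(1 + 4\right)^{2}} = \sqrt{C + 5^{2}} = \sqrt{C + 25} = \sqrt{25 + C}$)
$F{\left(51 \right)} - -4287 = \sqrt{25 + 51} - -4287 = \sqrt{76} + 4287 = 2 \sqrt{19} + 4287 = 4287 + 2 \sqrt{19}$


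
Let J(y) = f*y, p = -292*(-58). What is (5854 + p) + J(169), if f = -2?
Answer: 22452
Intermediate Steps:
p = 16936
J(y) = -2*y
(5854 + p) + J(169) = (5854 + 16936) - 2*169 = 22790 - 338 = 22452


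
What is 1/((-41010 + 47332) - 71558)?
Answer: -1/65236 ≈ -1.5329e-5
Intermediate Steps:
1/((-41010 + 47332) - 71558) = 1/(6322 - 71558) = 1/(-65236) = -1/65236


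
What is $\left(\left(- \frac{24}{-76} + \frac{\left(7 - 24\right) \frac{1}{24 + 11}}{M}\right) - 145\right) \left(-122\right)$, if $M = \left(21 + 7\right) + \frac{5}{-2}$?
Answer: $\frac{35219326}{1995} \approx 17654.0$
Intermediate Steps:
$M = \frac{51}{2}$ ($M = 28 + 5 \left(- \frac{1}{2}\right) = 28 - \frac{5}{2} = \frac{51}{2} \approx 25.5$)
$\left(\left(- \frac{24}{-76} + \frac{\left(7 - 24\right) \frac{1}{24 + 11}}{M}\right) - 145\right) \left(-122\right) = \left(\left(- \frac{24}{-76} + \frac{\left(7 - 24\right) \frac{1}{24 + 11}}{\frac{51}{2}}\right) - 145\right) \left(-122\right) = \left(\left(\left(-24\right) \left(- \frac{1}{76}\right) + - \frac{17}{35} \cdot \frac{2}{51}\right) - 145\right) \left(-122\right) = \left(\left(\frac{6}{19} + \left(-17\right) \frac{1}{35} \cdot \frac{2}{51}\right) - 145\right) \left(-122\right) = \left(\left(\frac{6}{19} - \frac{2}{105}\right) - 145\right) \left(-122\right) = \left(\frac{592}{1995} - 145\right) \left(-122\right) = \left(- \frac{288683}{1995}\right) \left(-122\right) = \frac{35219326}{1995}$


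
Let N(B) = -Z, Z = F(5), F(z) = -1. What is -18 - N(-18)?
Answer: -19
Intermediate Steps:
Z = -1
N(B) = 1 (N(B) = -1*(-1) = 1)
-18 - N(-18) = -18 - 1*1 = -18 - 1 = -19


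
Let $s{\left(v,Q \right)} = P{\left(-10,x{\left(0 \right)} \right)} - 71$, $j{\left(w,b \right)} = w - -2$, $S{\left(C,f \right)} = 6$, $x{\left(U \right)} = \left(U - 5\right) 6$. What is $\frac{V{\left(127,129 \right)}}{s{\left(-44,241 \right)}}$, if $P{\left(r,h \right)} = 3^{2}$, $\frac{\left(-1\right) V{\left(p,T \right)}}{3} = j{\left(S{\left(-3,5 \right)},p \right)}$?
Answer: $\frac{12}{31} \approx 0.3871$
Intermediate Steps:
$x{\left(U \right)} = -30 + 6 U$ ($x{\left(U \right)} = \left(-5 + U\right) 6 = -30 + 6 U$)
$j{\left(w,b \right)} = 2 + w$ ($j{\left(w,b \right)} = w + 2 = 2 + w$)
$V{\left(p,T \right)} = -24$ ($V{\left(p,T \right)} = - 3 \left(2 + 6\right) = \left(-3\right) 8 = -24$)
$P{\left(r,h \right)} = 9$
$s{\left(v,Q \right)} = -62$ ($s{\left(v,Q \right)} = 9 - 71 = -62$)
$\frac{V{\left(127,129 \right)}}{s{\left(-44,241 \right)}} = - \frac{24}{-62} = \left(-24\right) \left(- \frac{1}{62}\right) = \frac{12}{31}$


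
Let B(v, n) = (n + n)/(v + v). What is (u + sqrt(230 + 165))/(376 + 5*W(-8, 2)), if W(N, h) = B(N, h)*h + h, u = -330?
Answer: -660/767 + 2*sqrt(395)/767 ≈ -0.80867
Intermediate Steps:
B(v, n) = n/v (B(v, n) = (2*n)/((2*v)) = (2*n)*(1/(2*v)) = n/v)
W(N, h) = h + h**2/N (W(N, h) = (h/N)*h + h = h**2/N + h = h + h**2/N)
(u + sqrt(230 + 165))/(376 + 5*W(-8, 2)) = (-330 + sqrt(230 + 165))/(376 + 5*(2*(-8 + 2)/(-8))) = (-330 + sqrt(395))/(376 + 5*(2*(-1/8)*(-6))) = (-330 + sqrt(395))/(376 + 5*(3/2)) = (-330 + sqrt(395))/(376 + 15/2) = (-330 + sqrt(395))/(767/2) = (-330 + sqrt(395))*(2/767) = -660/767 + 2*sqrt(395)/767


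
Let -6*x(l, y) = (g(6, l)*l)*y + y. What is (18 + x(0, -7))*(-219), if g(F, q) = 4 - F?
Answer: -8395/2 ≈ -4197.5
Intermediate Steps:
x(l, y) = -y/6 + l*y/3 (x(l, y) = -(((4 - 1*6)*l)*y + y)/6 = -(((4 - 6)*l)*y + y)/6 = -((-2*l)*y + y)/6 = -(-2*l*y + y)/6 = -(y - 2*l*y)/6 = -y/6 + l*y/3)
(18 + x(0, -7))*(-219) = (18 + (⅙)*(-7)*(-1 + 2*0))*(-219) = (18 + (⅙)*(-7)*(-1 + 0))*(-219) = (18 + (⅙)*(-7)*(-1))*(-219) = (18 + 7/6)*(-219) = (115/6)*(-219) = -8395/2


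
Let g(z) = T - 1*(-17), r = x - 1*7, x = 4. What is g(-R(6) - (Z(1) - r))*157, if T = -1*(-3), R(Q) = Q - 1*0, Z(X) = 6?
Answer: 3140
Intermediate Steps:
r = -3 (r = 4 - 1*7 = 4 - 7 = -3)
R(Q) = Q (R(Q) = Q + 0 = Q)
T = 3
g(z) = 20 (g(z) = 3 - 1*(-17) = 3 + 17 = 20)
g(-R(6) - (Z(1) - r))*157 = 20*157 = 3140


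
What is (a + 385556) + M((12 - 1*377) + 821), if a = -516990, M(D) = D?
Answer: -130978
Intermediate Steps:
(a + 385556) + M((12 - 1*377) + 821) = (-516990 + 385556) + ((12 - 1*377) + 821) = -131434 + ((12 - 377) + 821) = -131434 + (-365 + 821) = -131434 + 456 = -130978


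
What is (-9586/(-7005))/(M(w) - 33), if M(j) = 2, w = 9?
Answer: -9586/217155 ≈ -0.044144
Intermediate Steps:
(-9586/(-7005))/(M(w) - 33) = (-9586/(-7005))/(2 - 33) = (-9586*(-1/7005))/(-31) = -1/31*9586/7005 = -9586/217155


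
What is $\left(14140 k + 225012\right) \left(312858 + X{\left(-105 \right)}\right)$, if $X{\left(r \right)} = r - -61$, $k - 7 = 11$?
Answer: $150004323048$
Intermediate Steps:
$k = 18$ ($k = 7 + 11 = 18$)
$X{\left(r \right)} = 61 + r$ ($X{\left(r \right)} = r + 61 = 61 + r$)
$\left(14140 k + 225012\right) \left(312858 + X{\left(-105 \right)}\right) = \left(14140 \cdot 18 + 225012\right) \left(312858 + \left(61 - 105\right)\right) = \left(254520 + 225012\right) \left(312858 - 44\right) = 479532 \cdot 312814 = 150004323048$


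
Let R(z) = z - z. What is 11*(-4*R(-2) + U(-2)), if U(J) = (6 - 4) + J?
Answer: 0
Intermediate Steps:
U(J) = 2 + J
R(z) = 0
11*(-4*R(-2) + U(-2)) = 11*(-4*0 + (2 - 2)) = 11*(0 + 0) = 11*0 = 0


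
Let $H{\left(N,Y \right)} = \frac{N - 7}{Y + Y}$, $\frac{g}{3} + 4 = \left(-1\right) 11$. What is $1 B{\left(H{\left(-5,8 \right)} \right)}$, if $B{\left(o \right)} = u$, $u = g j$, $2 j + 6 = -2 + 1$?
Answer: $\frac{315}{2} \approx 157.5$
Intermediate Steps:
$g = -45$ ($g = -12 + 3 \left(\left(-1\right) 11\right) = -12 + 3 \left(-11\right) = -12 - 33 = -45$)
$j = - \frac{7}{2}$ ($j = -3 + \frac{-2 + 1}{2} = -3 + \frac{1}{2} \left(-1\right) = -3 - \frac{1}{2} = - \frac{7}{2} \approx -3.5$)
$H{\left(N,Y \right)} = \frac{-7 + N}{2 Y}$
$u = \frac{315}{2}$ ($u = \left(-45\right) \left(- \frac{7}{2}\right) = \frac{315}{2} \approx 157.5$)
$B{\left(o \right)} = \frac{315}{2}$
$1 B{\left(H{\left(-5,8 \right)} \right)} = 1 \cdot \frac{315}{2} = \frac{315}{2}$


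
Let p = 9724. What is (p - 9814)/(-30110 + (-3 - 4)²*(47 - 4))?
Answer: 90/28003 ≈ 0.0032139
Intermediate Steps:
(p - 9814)/(-30110 + (-3 - 4)²*(47 - 4)) = (9724 - 9814)/(-30110 + (-3 - 4)²*(47 - 4)) = -90/(-30110 + (-7)²*43) = -90/(-30110 + 49*43) = -90/(-30110 + 2107) = -90/(-28003) = -90*(-1/28003) = 90/28003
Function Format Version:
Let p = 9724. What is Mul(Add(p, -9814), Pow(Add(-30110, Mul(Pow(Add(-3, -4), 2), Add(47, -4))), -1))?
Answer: Rational(90, 28003) ≈ 0.0032139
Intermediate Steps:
Mul(Add(p, -9814), Pow(Add(-30110, Mul(Pow(Add(-3, -4), 2), Add(47, -4))), -1)) = Mul(Add(9724, -9814), Pow(Add(-30110, Mul(Pow(Add(-3, -4), 2), Add(47, -4))), -1)) = Mul(-90, Pow(Add(-30110, Mul(Pow(-7, 2), 43)), -1)) = Mul(-90, Pow(Add(-30110, Mul(49, 43)), -1)) = Mul(-90, Pow(Add(-30110, 2107), -1)) = Mul(-90, Pow(-28003, -1)) = Mul(-90, Rational(-1, 28003)) = Rational(90, 28003)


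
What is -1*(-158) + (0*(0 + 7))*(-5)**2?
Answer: 158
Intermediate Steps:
-1*(-158) + (0*(0 + 7))*(-5)**2 = 158 + (0*7)*25 = 158 + 0*25 = 158 + 0 = 158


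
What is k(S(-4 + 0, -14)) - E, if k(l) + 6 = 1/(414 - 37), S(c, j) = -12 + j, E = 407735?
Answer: -153718356/377 ≈ -4.0774e+5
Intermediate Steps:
k(l) = -2261/377 (k(l) = -6 + 1/(414 - 37) = -6 + 1/377 = -2261/377)
k(S(-4 + 0, -14)) - E = -2261/377 - 1*407735 = -2261/377 - 407735 = -153718356/377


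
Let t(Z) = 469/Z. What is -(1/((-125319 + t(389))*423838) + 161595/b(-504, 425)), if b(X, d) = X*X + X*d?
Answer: -13249198706793623/3264519915295288 ≈ -4.0585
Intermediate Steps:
b(X, d) = X**2 + X*d
-(1/((-125319 + t(389))*423838) + 161595/b(-504, 425)) = -(1/(-125319 + 469/389*423838) + 161595/((-504*(-504 + 425)))) = -((1/423838)/(-125319 + 469*(1/389)) + 161595/((-504*(-79)))) = -((1/423838)/(-125319 + 469/389) + 161595/39816) = -((1/423838)/(-48748622/389) + 161595*(1/39816)) = -(-389/48748622*1/423838 + 2565/632) = -(-389/20661518451236 + 2565/632) = -1*13249198706793623/3264519915295288 = -13249198706793623/3264519915295288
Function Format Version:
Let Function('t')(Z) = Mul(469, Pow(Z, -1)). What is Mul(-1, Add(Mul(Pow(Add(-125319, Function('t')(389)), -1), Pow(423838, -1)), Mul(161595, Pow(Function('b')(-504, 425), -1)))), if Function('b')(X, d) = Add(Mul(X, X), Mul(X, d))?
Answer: Rational(-13249198706793623, 3264519915295288) ≈ -4.0585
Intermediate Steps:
Function('b')(X, d) = Add(Pow(X, 2), Mul(X, d))
Mul(-1, Add(Mul(Pow(Add(-125319, Function('t')(389)), -1), Pow(423838, -1)), Mul(161595, Pow(Function('b')(-504, 425), -1)))) = Mul(-1, Add(Mul(Pow(Add(-125319, Mul(469, Pow(389, -1))), -1), Pow(423838, -1)), Mul(161595, Pow(Mul(-504, Add(-504, 425)), -1)))) = Mul(-1, Add(Mul(Pow(Add(-125319, Mul(469, Rational(1, 389))), -1), Rational(1, 423838)), Mul(161595, Pow(Mul(-504, -79), -1)))) = Mul(-1, Add(Mul(Pow(Add(-125319, Rational(469, 389)), -1), Rational(1, 423838)), Mul(161595, Pow(39816, -1)))) = Mul(-1, Add(Mul(Pow(Rational(-48748622, 389), -1), Rational(1, 423838)), Mul(161595, Rational(1, 39816)))) = Mul(-1, Add(Mul(Rational(-389, 48748622), Rational(1, 423838)), Rational(2565, 632))) = Mul(-1, Add(Rational(-389, 20661518451236), Rational(2565, 632))) = Mul(-1, Rational(13249198706793623, 3264519915295288)) = Rational(-13249198706793623, 3264519915295288)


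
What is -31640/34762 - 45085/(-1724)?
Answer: 108049815/4280692 ≈ 25.241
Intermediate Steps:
-31640/34762 - 45085/(-1724) = -31640*1/34762 - 45085*(-1/1724) = -2260/2483 + 45085/1724 = 108049815/4280692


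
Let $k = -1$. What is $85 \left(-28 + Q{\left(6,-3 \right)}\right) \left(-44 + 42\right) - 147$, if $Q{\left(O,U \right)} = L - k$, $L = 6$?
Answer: $3423$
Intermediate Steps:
$Q{\left(O,U \right)} = 7$ ($Q{\left(O,U \right)} = 6 - -1 = 6 + 1 = 7$)
$85 \left(-28 + Q{\left(6,-3 \right)}\right) \left(-44 + 42\right) - 147 = 85 \left(-28 + 7\right) \left(-44 + 42\right) - 147 = 85 \left(\left(-21\right) \left(-2\right)\right) - 147 = 85 \cdot 42 - 147 = 3570 - 147 = 3423$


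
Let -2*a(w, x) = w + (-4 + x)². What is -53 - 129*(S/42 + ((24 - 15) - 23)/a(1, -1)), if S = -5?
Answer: -32135/182 ≈ -176.57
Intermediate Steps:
a(w, x) = -w/2 - (-4 + x)²/2 (a(w, x) = -(w + (-4 + x)²)/2 = -w/2 - (-4 + x)²/2)
-53 - 129*(S/42 + ((24 - 15) - 23)/a(1, -1)) = -53 - 129*(-5/42 + ((24 - 15) - 23)/(-½*1 - (-4 - 1)²/2)) = -53 - 129*(-5*1/42 + (9 - 23)/(-½ - ½*(-5)²)) = -53 - 129*(-5/42 - 14/(-½ - ½*25)) = -53 - 129*(-5/42 - 14/(-½ - 25/2)) = -53 - 129*(-5/42 - 14/(-13)) = -53 - 129*(-5/42 - 14*(-1/13)) = -53 - 129*(-5/42 + 14/13) = -53 - 129*523/546 = -53 - 22489/182 = -32135/182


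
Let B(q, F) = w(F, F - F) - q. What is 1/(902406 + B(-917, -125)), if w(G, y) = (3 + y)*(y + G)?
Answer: 1/902948 ≈ 1.1075e-6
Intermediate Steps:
w(G, y) = (3 + y)*(G + y)
B(q, F) = -q + 3*F (B(q, F) = ((F - F)**2 + 3*F + 3*(F - F) + F*(F - F)) - q = (0**2 + 3*F + 3*0 + F*0) - q = (0 + 3*F + 0 + 0) - q = 3*F - q = -q + 3*F)
1/(902406 + B(-917, -125)) = 1/(902406 + (-1*(-917) + 3*(-125))) = 1/(902406 + (917 - 375)) = 1/(902406 + 542) = 1/902948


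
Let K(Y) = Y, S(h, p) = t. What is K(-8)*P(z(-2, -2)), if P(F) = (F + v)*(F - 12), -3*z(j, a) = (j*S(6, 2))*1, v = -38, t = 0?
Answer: -3648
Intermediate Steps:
S(h, p) = 0
z(j, a) = 0 (z(j, a) = -j*0/3 = -0 = -1/3*0 = 0)
P(F) = (-38 + F)*(-12 + F) (P(F) = (F - 38)*(F - 12) = (-38 + F)*(-12 + F))
K(-8)*P(z(-2, -2)) = -8*(456 + 0**2 - 50*0) = -8*(456 + 0 + 0) = -8*456 = -3648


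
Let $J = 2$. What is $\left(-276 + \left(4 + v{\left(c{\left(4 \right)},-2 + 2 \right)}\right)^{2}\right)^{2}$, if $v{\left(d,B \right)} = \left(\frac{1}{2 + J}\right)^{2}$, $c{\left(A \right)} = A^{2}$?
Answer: $\frac{4413077761}{65536} \approx 67338.0$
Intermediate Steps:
$v{\left(d,B \right)} = \frac{1}{16}$ ($v{\left(d,B \right)} = \left(\frac{1}{2 + 2}\right)^{2} = \left(\frac{1}{4}\right)^{2} = \frac{1}{16}$)
$\left(-276 + \left(4 + v{\left(c{\left(4 \right)},-2 + 2 \right)}\right)^{2}\right)^{2} = \left(-276 + \left(4 + \frac{1}{16}\right)^{2}\right)^{2} = \left(-276 + \left(\frac{65}{16}\right)^{2}\right)^{2} = \left(-276 + \frac{4225}{256}\right)^{2} = \left(- \frac{66431}{256}\right)^{2} = \frac{4413077761}{65536}$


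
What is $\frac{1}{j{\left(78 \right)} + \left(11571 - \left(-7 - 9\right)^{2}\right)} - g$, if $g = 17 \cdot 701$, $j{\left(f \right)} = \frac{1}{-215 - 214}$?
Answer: $- \frac{57846714449}{4854134} \approx -11917.0$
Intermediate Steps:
$j{\left(f \right)} = - \frac{1}{429}$ ($j{\left(f \right)} = \frac{1}{-429} = - \frac{1}{429}$)
$g = 11917$
$\frac{1}{j{\left(78 \right)} + \left(11571 - \left(-7 - 9\right)^{2}\right)} - g = \frac{1}{- \frac{1}{429} + \left(11571 - \left(-7 - 9\right)^{2}\right)} - 11917 = \frac{1}{- \frac{1}{429} + \left(11571 - \left(-16\right)^{2}\right)} - 11917 = \frac{1}{- \frac{1}{429} + \left(11571 - 256\right)} - 11917 = \frac{1}{- \frac{1}{429} + 11315} - 11917 = \frac{1}{\frac{4854134}{429}} - 11917 = \frac{429}{4854134} - 11917 = - \frac{57846714449}{4854134}$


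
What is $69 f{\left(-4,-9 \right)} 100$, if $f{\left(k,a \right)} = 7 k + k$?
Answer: $-220800$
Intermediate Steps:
$f{\left(k,a \right)} = 8 k$
$69 f{\left(-4,-9 \right)} 100 = 69 \cdot 8 \left(-4\right) 100 = 69 \left(-32\right) 100 = \left(-2208\right) 100 = -220800$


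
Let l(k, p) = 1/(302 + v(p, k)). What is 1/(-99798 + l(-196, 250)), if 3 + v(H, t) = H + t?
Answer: -353/35228693 ≈ -1.0020e-5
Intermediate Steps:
v(H, t) = -3 + H + t (v(H, t) = -3 + (H + t) = -3 + H + t)
l(k, p) = 1/(299 + k + p) (l(k, p) = 1/(302 + (-3 + p + k)) = 1/(302 + (-3 + k + p)) = 1/(299 + k + p))
1/(-99798 + l(-196, 250)) = 1/(-99798 + 1/(299 - 196 + 250)) = 1/(-99798 + 1/353) = 1/(-35228693/353) = -353/35228693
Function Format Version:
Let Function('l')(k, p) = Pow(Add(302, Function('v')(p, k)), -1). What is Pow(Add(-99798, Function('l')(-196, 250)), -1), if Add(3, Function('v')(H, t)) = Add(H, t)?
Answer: Rational(-353, 35228693) ≈ -1.0020e-5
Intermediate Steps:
Function('v')(H, t) = Add(-3, H, t) (Function('v')(H, t) = Add(-3, Add(H, t)) = Add(-3, H, t))
Function('l')(k, p) = Pow(Add(299, k, p), -1) (Function('l')(k, p) = Pow(Add(302, Add(-3, p, k)), -1) = Pow(Add(302, Add(-3, k, p)), -1) = Pow(Add(299, k, p), -1))
Pow(Add(-99798, Function('l')(-196, 250)), -1) = Pow(Add(-99798, Pow(Add(299, -196, 250), -1)), -1) = Pow(Add(-99798, Pow(353, -1)), -1) = Pow(Add(-99798, Rational(1, 353)), -1) = Pow(Rational(-35228693, 353), -1) = Rational(-353, 35228693)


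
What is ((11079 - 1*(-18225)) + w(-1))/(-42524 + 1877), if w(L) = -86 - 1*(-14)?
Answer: -9744/13549 ≈ -0.71917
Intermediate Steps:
w(L) = -72 (w(L) = -86 + 14 = -72)
((11079 - 1*(-18225)) + w(-1))/(-42524 + 1877) = ((11079 - 1*(-18225)) - 72)/(-42524 + 1877) = ((11079 + 18225) - 72)/(-40647) = (29304 - 72)*(-1/40647) = 29232*(-1/40647) = -9744/13549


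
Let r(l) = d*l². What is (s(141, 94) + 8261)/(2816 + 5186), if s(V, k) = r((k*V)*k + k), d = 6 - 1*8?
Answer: -3104882473539/8002 ≈ -3.8801e+8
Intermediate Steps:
d = -2 (d = 6 - 8 = -2)
r(l) = -2*l²
s(V, k) = -2*(k + V*k²)² (s(V, k) = -2*((k*V)*k + k)² = -2*((V*k)*k + k)² = -2*(V*k² + k)² = -2*(k + V*k²)²)
(s(141, 94) + 8261)/(2816 + 5186) = (-2*94²*(1 + 141*94)² + 8261)/(2816 + 5186) = (-2*8836*(1 + 13254)² + 8261)/8002 = (-2*8836*13255² + 8261)*(1/8002) = (-2*8836*175695025 + 8261)*(1/8002) = (-3104882481800 + 8261)*(1/8002) = -3104882473539*1/8002 = -3104882473539/8002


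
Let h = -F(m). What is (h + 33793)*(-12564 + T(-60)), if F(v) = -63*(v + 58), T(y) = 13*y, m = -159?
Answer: -366025920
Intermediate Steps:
F(v) = -3654 - 63*v (F(v) = -63*(58 + v) = -3654 - 63*v)
h = -6363 (h = -(-3654 - 63*(-159)) = -(-3654 + 10017) = -1*6363 = -6363)
(h + 33793)*(-12564 + T(-60)) = (-6363 + 33793)*(-12564 + 13*(-60)) = 27430*(-12564 - 780) = 27430*(-13344) = -366025920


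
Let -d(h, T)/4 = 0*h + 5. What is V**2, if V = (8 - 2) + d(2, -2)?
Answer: 196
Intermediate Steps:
d(h, T) = -20 (d(h, T) = -4*(0*h + 5) = -4*(0 + 5) = -4*5 = -20)
V = -14 (V = (8 - 2) - 20 = 6 - 20 = -14)
V**2 = (-14)**2 = 196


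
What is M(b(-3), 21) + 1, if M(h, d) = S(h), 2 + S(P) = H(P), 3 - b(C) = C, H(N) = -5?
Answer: -6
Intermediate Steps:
b(C) = 3 - C
S(P) = -7 (S(P) = -2 - 5 = -7)
M(h, d) = -7
M(b(-3), 21) + 1 = -7 + 1 = -6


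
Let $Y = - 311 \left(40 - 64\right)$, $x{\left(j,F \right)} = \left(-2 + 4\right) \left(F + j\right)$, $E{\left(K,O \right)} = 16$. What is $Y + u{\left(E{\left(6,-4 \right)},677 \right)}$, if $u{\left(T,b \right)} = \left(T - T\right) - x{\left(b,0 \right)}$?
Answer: $6110$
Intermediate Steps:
$x{\left(j,F \right)} = 2 F + 2 j$ ($x{\left(j,F \right)} = 2 \left(F + j\right) = 2 F + 2 j$)
$u{\left(T,b \right)} = - 2 b$ ($u{\left(T,b \right)} = \left(T - T\right) - \left(2 \cdot 0 + 2 b\right) = 0 - \left(0 + 2 b\right) = 0 - 2 b = - 2 b$)
$Y = 7464$ ($Y = \left(-311\right) \left(-24\right) = 7464$)
$Y + u{\left(E{\left(6,-4 \right)},677 \right)} = 7464 - 1354 = 6110$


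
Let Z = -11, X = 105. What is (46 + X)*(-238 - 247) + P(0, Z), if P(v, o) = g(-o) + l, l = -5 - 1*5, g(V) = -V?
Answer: -73256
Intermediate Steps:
l = -10 (l = -5 - 5 = -10)
P(v, o) = -10 + o (P(v, o) = -(-1)*o - 10 = o - 10 = -10 + o)
(46 + X)*(-238 - 247) + P(0, Z) = (46 + 105)*(-238 - 247) + (-10 - 11) = 151*(-485) - 21 = -73235 - 21 = -73256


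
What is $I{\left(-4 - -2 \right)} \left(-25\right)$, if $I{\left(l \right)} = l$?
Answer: $50$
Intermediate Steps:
$I{\left(-4 - -2 \right)} \left(-25\right) = \left(-4 - -2\right) \left(-25\right) = \left(-4 + 2\right) \left(-25\right) = \left(-2\right) \left(-25\right) = 50$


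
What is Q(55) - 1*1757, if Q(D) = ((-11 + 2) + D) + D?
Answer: -1656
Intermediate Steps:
Q(D) = -9 + 2*D (Q(D) = (-9 + D) + D = -9 + 2*D)
Q(55) - 1*1757 = (-9 + 2*55) - 1*1757 = (-9 + 110) - 1757 = 101 - 1757 = -1656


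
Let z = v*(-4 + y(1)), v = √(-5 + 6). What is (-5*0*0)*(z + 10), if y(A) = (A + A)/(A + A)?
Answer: 0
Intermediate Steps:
y(A) = 1 (y(A) = (2*A)/((2*A)) = (2*A)*(1/(2*A)) = 1)
v = 1 (v = √1 = 1)
z = -3 (z = 1*(-4 + 1) = 1*(-3) = -3)
(-5*0*0)*(z + 10) = (-5*0*0)*(-3 + 10) = (0*0)*7 = 0*7 = 0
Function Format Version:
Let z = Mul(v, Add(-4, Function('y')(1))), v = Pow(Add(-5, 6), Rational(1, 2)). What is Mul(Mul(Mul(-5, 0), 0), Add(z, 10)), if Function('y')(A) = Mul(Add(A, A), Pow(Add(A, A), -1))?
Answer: 0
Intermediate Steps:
Function('y')(A) = 1 (Function('y')(A) = Mul(Mul(2, A), Pow(Mul(2, A), -1)) = Mul(Mul(2, A), Mul(Rational(1, 2), Pow(A, -1))) = 1)
v = 1 (v = Pow(1, Rational(1, 2)) = 1)
z = -3 (z = Mul(1, Add(-4, 1)) = Mul(1, -3) = -3)
Mul(Mul(Mul(-5, 0), 0), Add(z, 10)) = Mul(Mul(Mul(-5, 0), 0), Add(-3, 10)) = Mul(Mul(0, 0), 7) = Mul(0, 7) = 0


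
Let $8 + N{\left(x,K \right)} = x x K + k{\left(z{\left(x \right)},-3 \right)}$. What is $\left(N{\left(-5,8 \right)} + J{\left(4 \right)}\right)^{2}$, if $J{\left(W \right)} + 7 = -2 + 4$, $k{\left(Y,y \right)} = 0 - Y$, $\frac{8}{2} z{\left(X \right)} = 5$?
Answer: $\frac{552049}{16} \approx 34503.0$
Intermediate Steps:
$z{\left(X \right)} = \frac{5}{4}$ ($z{\left(X \right)} = \frac{1}{4} \cdot 5 = \frac{5}{4}$)
$k{\left(Y,y \right)} = - Y$
$J{\left(W \right)} = -5$ ($J{\left(W \right)} = -7 + \left(-2 + 4\right) = -7 + 2 = -5$)
$N{\left(x,K \right)} = - \frac{37}{4} + K x^{2}$ ($N{\left(x,K \right)} = -8 + \left(x x K - \frac{5}{4}\right) = -8 + \left(x^{2} K - \frac{5}{4}\right) = -8 + \left(K x^{2} - \frac{5}{4}\right) = -8 + \left(- \frac{5}{4} + K x^{2}\right) = - \frac{37}{4} + K x^{2}$)
$\left(N{\left(-5,8 \right)} + J{\left(4 \right)}\right)^{2} = \left(\left(- \frac{37}{4} + 8 \left(-5\right)^{2}\right) - 5\right)^{2} = \left(\left(- \frac{37}{4} + 8 \cdot 25\right) - 5\right)^{2} = \left(\left(- \frac{37}{4} + 200\right) - 5\right)^{2} = \left(\frac{763}{4} - 5\right)^{2} = \left(\frac{743}{4}\right)^{2} = \frac{552049}{16}$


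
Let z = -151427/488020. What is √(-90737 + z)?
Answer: I*√5402579312484835/244010 ≈ 301.23*I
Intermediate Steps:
z = -151427/488020 (z = -151427*1/488020 = -151427/488020 ≈ -0.31029)
√(-90737 + z) = √(-90737 - 151427/488020) = √(-44281622167/488020) = I*√5402579312484835/244010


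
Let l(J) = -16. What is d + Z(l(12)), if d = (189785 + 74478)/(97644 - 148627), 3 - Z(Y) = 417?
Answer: -21371225/50983 ≈ -419.18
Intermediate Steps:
Z(Y) = -414 (Z(Y) = 3 - 1*417 = 3 - 417 = -414)
d = -264263/50983 (d = 264263/(-50983) = 264263*(-1/50983) = -264263/50983 ≈ -5.1834)
d + Z(l(12)) = -264263/50983 - 414 = -21371225/50983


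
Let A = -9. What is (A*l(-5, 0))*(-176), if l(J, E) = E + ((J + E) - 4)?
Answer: -14256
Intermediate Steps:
l(J, E) = -4 + J + 2*E (l(J, E) = E + ((E + J) - 4) = E + (-4 + E + J) = -4 + J + 2*E)
(A*l(-5, 0))*(-176) = -9*(-4 - 5 + 2*0)*(-176) = -9*(-4 - 5 + 0)*(-176) = -9*(-9)*(-176) = 81*(-176) = -14256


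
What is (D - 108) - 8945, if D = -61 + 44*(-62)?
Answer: -11842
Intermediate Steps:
D = -2789 (D = -61 - 2728 = -2789)
(D - 108) - 8945 = (-2789 - 108) - 8945 = -2897 - 8945 = -11842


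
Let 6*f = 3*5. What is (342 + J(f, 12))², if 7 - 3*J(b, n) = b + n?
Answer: 461041/4 ≈ 1.1526e+5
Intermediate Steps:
f = 5/2 (f = (3*5)/6 = (⅙)*15 = 5/2 ≈ 2.5000)
J(b, n) = 7/3 - b/3 - n/3 (J(b, n) = 7/3 - (b + n)/3 = 7/3 + (-b/3 - n/3) = 7/3 - b/3 - n/3)
(342 + J(f, 12))² = (342 + (7/3 - ⅓*5/2 - ⅓*12))² = (342 + (7/3 - ⅚ - 4))² = (342 - 5/2)² = (679/2)² = 461041/4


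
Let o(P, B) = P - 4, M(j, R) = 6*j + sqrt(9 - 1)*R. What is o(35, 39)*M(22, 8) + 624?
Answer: 4716 + 496*sqrt(2) ≈ 5417.5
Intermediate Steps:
M(j, R) = 6*j + 2*R*sqrt(2) (M(j, R) = 6*j + sqrt(8)*R = 6*j + (2*sqrt(2))*R = 6*j + 2*R*sqrt(2))
o(P, B) = -4 + P
o(35, 39)*M(22, 8) + 624 = (-4 + 35)*(6*22 + 2*8*sqrt(2)) + 624 = 31*(132 + 16*sqrt(2)) + 624 = (4092 + 496*sqrt(2)) + 624 = 4716 + 496*sqrt(2)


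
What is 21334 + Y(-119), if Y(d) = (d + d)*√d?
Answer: 21334 - 238*I*√119 ≈ 21334.0 - 2596.3*I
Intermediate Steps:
Y(d) = 2*d^(3/2) (Y(d) = (2*d)*√d = 2*d^(3/2))
21334 + Y(-119) = 21334 + 2*(-119)^(3/2) = 21334 + 2*(-119*I*√119) = 21334 - 238*I*√119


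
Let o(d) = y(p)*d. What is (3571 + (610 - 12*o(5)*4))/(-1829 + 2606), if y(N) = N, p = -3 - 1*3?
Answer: 803/111 ≈ 7.2342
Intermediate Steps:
p = -6 (p = -3 - 3 = -6)
o(d) = -6*d
(3571 + (610 - 12*o(5)*4))/(-1829 + 2606) = (3571 + (610 - (-72)*5*4))/(-1829 + 2606) = (3571 + (610 - 12*(-30)*4))/777 = (3571 + (610 + 360*4))*(1/777) = (3571 + (610 + 1440))*(1/777) = (3571 + 2050)*(1/777) = 5621*(1/777) = 803/111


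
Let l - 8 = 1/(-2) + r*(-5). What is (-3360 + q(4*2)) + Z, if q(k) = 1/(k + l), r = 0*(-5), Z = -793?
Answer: -128741/31 ≈ -4152.9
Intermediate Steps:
r = 0
l = 15/2 (l = 8 + (1/(-2) + 0*(-5)) = 8 + (-½ + 0) = 8 - ½ = 15/2 ≈ 7.5000)
q(k) = 1/(15/2 + k) (q(k) = 1/(k + 15/2) = 1/(15/2 + k))
(-3360 + q(4*2)) + Z = (-3360 + 2/(15 + 2*(4*2))) - 793 = (-3360 + 2/(15 + 2*8)) - 793 = (-3360 + 2/(15 + 16)) - 793 = (-3360 + 2/31) - 793 = -104158/31 - 793 = -128741/31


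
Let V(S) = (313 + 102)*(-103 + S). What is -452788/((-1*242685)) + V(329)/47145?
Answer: 2940541094/762758955 ≈ 3.8551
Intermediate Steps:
V(S) = -42745 + 415*S (V(S) = 415*(-103 + S) = -42745 + 415*S)
-452788/((-1*242685)) + V(329)/47145 = -452788/((-1*242685)) + (-42745 + 415*329)/47145 = -452788/(-242685) + (-42745 + 136535)*(1/47145) = -452788*(-1/242685) + 93790*(1/47145) = 452788/242685 + 18758/9429 = 2940541094/762758955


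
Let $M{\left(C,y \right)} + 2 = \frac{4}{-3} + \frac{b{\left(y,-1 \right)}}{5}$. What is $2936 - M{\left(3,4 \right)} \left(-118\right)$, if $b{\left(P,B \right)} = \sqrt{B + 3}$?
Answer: $\frac{7628}{3} + \frac{118 \sqrt{2}}{5} \approx 2576.0$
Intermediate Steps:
$b{\left(P,B \right)} = \sqrt{3 + B}$
$M{\left(C,y \right)} = - \frac{10}{3} + \frac{\sqrt{2}}{5}$ ($M{\left(C,y \right)} = -2 + \left(\frac{4}{-3} + \frac{\sqrt{3 - 1}}{5}\right) = -2 + \left(4 \left(- \frac{1}{3}\right) + \sqrt{2} \cdot \frac{1}{5}\right) = -2 - \left(\frac{4}{3} - \frac{\sqrt{2}}{5}\right) = - \frac{10}{3} + \frac{\sqrt{2}}{5}$)
$2936 - M{\left(3,4 \right)} \left(-118\right) = 2936 - \left(- \frac{10}{3} + \frac{\sqrt{2}}{5}\right) \left(-118\right) = 2936 - \left(\frac{1180}{3} - \frac{118 \sqrt{2}}{5}\right) = \frac{7628}{3} + \frac{118 \sqrt{2}}{5}$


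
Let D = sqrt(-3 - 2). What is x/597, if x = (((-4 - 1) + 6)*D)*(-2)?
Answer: -2*I*sqrt(5)/597 ≈ -0.007491*I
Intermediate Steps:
D = I*sqrt(5) (D = sqrt(-5) = I*sqrt(5) ≈ 2.2361*I)
x = -2*I*sqrt(5) (x = (((-4 - 1) + 6)*(I*sqrt(5)))*(-2) = ((-5 + 6)*(I*sqrt(5)))*(-2) = (1*(I*sqrt(5)))*(-2) = (I*sqrt(5))*(-2) = -2*I*sqrt(5) ≈ -4.4721*I)
x/597 = -2*I*sqrt(5)/597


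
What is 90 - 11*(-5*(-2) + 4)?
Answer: -64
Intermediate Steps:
90 - 11*(-5*(-2) + 4) = 90 - 11*(10 + 4) = 90 - 11*14 = 90 - 154 = -64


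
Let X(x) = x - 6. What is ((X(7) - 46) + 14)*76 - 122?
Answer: -2478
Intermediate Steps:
X(x) = -6 + x
((X(7) - 46) + 14)*76 - 122 = (((-6 + 7) - 46) + 14)*76 - 122 = ((1 - 46) + 14)*76 - 122 = (-45 + 14)*76 - 122 = -31*76 - 122 = -2356 - 122 = -2478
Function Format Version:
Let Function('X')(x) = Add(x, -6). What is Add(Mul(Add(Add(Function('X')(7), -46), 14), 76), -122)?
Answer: -2478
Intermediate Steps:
Function('X')(x) = Add(-6, x)
Add(Mul(Add(Add(Function('X')(7), -46), 14), 76), -122) = Add(Mul(Add(Add(Add(-6, 7), -46), 14), 76), -122) = Add(Mul(Add(Add(1, -46), 14), 76), -122) = Add(Mul(Add(-45, 14), 76), -122) = Add(Mul(-31, 76), -122) = Add(-2356, -122) = -2478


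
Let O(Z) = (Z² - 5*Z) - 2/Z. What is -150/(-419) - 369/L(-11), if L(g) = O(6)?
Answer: -461283/7123 ≈ -64.760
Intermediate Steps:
O(Z) = Z² - 5*Z - 2/Z
L(g) = 17/3 (L(g) = (-2 + 6²*(-5 + 6))/6 = (-2 + 36*1)/6 = (-2 + 36)/6 = (⅙)*34 = 17/3)
-150/(-419) - 369/L(-11) = -150/(-419) - 369/17/3 = -150*(-1/419) - 369*3/17 = 150/419 - 1107/17 = -461283/7123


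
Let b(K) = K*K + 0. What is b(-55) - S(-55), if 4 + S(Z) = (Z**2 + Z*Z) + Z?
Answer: -2966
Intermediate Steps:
S(Z) = -4 + Z + 2*Z**2 (S(Z) = -4 + ((Z**2 + Z*Z) + Z) = -4 + ((Z**2 + Z**2) + Z) = -4 + (2*Z**2 + Z) = -4 + (Z + 2*Z**2) = -4 + Z + 2*Z**2)
b(K) = K**2 (b(K) = K**2 + 0 = K**2)
b(-55) - S(-55) = (-55)**2 - (-4 - 55 + 2*(-55)**2) = 3025 - (-4 - 55 + 2*3025) = 3025 - (-4 - 55 + 6050) = 3025 - 1*5991 = 3025 - 5991 = -2966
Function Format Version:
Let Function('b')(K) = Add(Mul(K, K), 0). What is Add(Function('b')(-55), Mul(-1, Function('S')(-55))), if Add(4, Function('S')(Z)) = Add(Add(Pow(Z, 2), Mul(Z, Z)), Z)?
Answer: -2966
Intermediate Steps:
Function('S')(Z) = Add(-4, Z, Mul(2, Pow(Z, 2))) (Function('S')(Z) = Add(-4, Add(Add(Pow(Z, 2), Mul(Z, Z)), Z)) = Add(-4, Add(Add(Pow(Z, 2), Pow(Z, 2)), Z)) = Add(-4, Add(Mul(2, Pow(Z, 2)), Z)) = Add(-4, Add(Z, Mul(2, Pow(Z, 2)))) = Add(-4, Z, Mul(2, Pow(Z, 2))))
Function('b')(K) = Pow(K, 2) (Function('b')(K) = Add(Pow(K, 2), 0) = Pow(K, 2))
Add(Function('b')(-55), Mul(-1, Function('S')(-55))) = Add(Pow(-55, 2), Mul(-1, Add(-4, -55, Mul(2, Pow(-55, 2))))) = Add(3025, Mul(-1, Add(-4, -55, Mul(2, 3025)))) = Add(3025, Mul(-1, Add(-4, -55, 6050))) = Add(3025, Mul(-1, 5991)) = Add(3025, -5991) = -2966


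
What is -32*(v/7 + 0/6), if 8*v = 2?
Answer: -8/7 ≈ -1.1429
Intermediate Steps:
v = ¼ (v = (⅛)*2 = ¼ ≈ 0.25000)
-32*(v/7 + 0/6) = -32*((¼)/7 + 0/6) = -32*((¼)*(⅐) + 0*(⅙)) = -32*(1/28 + 0) = -32*1/28 = -8/7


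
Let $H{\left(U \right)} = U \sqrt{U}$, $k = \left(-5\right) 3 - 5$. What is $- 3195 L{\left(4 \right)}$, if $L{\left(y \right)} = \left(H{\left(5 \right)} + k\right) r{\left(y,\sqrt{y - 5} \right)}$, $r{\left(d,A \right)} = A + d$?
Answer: $15975 \left(4 + i\right) \left(4 - \sqrt{5}\right) \approx 1.1272 \cdot 10^{5} + 28179.0 i$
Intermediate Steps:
$k = -20$ ($k = -15 - 5 = -20$)
$H{\left(U \right)} = U^{\frac{3}{2}}$
$L{\left(y \right)} = \left(-20 + 5 \sqrt{5}\right) \left(y + \sqrt{-5 + y}\right)$ ($L{\left(y \right)} = \left(5^{\frac{3}{2}} - 20\right) \left(\sqrt{y - 5} + y\right) = \left(5 \sqrt{5} - 20\right) \left(\sqrt{-5 + y} + y\right) = \left(-20 + 5 \sqrt{5}\right) \left(y + \sqrt{-5 + y}\right)$)
$- 3195 L{\left(4 \right)} = - 3195 \left(- 5 \left(4 - \sqrt{5}\right) \left(4 + \sqrt{-5 + 4}\right)\right) = - 3195 \left(- 5 \left(4 - \sqrt{5}\right) \left(4 + \sqrt{-1}\right)\right) = - 3195 \left(- 5 \left(4 - \sqrt{5}\right) \left(4 + i\right)\right) = - 3195 \left(- 5 \left(4 + i\right) \left(4 - \sqrt{5}\right)\right) = 15975 \left(4 + i\right) \left(4 - \sqrt{5}\right)$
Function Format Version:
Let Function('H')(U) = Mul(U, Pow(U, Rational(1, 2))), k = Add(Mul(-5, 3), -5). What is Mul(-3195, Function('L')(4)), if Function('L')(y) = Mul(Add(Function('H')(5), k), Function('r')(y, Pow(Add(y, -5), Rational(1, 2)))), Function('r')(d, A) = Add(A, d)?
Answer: Mul(15975, Add(4, I), Add(4, Mul(-1, Pow(5, Rational(1, 2))))) ≈ Add(1.1272e+5, Mul(28179., I))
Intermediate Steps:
k = -20 (k = Add(-15, -5) = -20)
Function('H')(U) = Pow(U, Rational(3, 2))
Function('L')(y) = Mul(Add(-20, Mul(5, Pow(5, Rational(1, 2)))), Add(y, Pow(Add(-5, y), Rational(1, 2)))) (Function('L')(y) = Mul(Add(Pow(5, Rational(3, 2)), -20), Add(Pow(Add(y, -5), Rational(1, 2)), y)) = Mul(Add(Mul(5, Pow(5, Rational(1, 2))), -20), Add(Pow(Add(-5, y), Rational(1, 2)), y)) = Mul(Add(-20, Mul(5, Pow(5, Rational(1, 2)))), Add(y, Pow(Add(-5, y), Rational(1, 2)))))
Mul(-3195, Function('L')(4)) = Mul(-3195, Mul(-5, Add(4, Mul(-1, Pow(5, Rational(1, 2)))), Add(4, Pow(Add(-5, 4), Rational(1, 2))))) = Mul(-3195, Mul(-5, Add(4, Mul(-1, Pow(5, Rational(1, 2)))), Add(4, Pow(-1, Rational(1, 2))))) = Mul(-3195, Mul(-5, Add(4, Mul(-1, Pow(5, Rational(1, 2)))), Add(4, I))) = Mul(-3195, Mul(-5, Add(4, I), Add(4, Mul(-1, Pow(5, Rational(1, 2)))))) = Mul(15975, Add(4, I), Add(4, Mul(-1, Pow(5, Rational(1, 2)))))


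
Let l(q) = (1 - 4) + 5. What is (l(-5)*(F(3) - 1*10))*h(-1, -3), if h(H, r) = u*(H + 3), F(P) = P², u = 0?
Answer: 0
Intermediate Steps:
h(H, r) = 0 (h(H, r) = 0*(H + 3) = 0*(3 + H) = 0)
l(q) = 2 (l(q) = -3 + 5 = 2)
(l(-5)*(F(3) - 1*10))*h(-1, -3) = (2*(3² - 1*10))*0 = (2*(9 - 10))*0 = (2*(-1))*0 = -2*0 = 0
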